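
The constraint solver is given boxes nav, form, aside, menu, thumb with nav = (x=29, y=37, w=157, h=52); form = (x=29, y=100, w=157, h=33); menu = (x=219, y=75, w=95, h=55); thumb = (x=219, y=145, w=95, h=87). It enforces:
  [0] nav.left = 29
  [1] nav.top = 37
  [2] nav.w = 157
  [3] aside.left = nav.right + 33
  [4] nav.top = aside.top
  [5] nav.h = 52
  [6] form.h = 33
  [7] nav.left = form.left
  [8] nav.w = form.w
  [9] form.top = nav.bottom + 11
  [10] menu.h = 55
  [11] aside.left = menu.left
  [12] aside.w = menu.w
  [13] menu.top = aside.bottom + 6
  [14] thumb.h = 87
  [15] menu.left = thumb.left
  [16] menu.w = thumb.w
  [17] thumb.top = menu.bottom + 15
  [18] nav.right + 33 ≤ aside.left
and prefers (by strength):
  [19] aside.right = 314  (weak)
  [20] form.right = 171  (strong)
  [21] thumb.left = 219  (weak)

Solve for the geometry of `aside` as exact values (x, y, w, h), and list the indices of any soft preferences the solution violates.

1. aside.x = 219  [aside.left = nav.right + 33]
2. aside.y = 37  [nav.top = aside.top]
3. aside.w = 95  [aside.w = menu.w]
4. aside.h = 32  [menu.top = aside.bottom + 6]

aside = (x=219, y=37, w=95, h=32)
violated soft preferences: 20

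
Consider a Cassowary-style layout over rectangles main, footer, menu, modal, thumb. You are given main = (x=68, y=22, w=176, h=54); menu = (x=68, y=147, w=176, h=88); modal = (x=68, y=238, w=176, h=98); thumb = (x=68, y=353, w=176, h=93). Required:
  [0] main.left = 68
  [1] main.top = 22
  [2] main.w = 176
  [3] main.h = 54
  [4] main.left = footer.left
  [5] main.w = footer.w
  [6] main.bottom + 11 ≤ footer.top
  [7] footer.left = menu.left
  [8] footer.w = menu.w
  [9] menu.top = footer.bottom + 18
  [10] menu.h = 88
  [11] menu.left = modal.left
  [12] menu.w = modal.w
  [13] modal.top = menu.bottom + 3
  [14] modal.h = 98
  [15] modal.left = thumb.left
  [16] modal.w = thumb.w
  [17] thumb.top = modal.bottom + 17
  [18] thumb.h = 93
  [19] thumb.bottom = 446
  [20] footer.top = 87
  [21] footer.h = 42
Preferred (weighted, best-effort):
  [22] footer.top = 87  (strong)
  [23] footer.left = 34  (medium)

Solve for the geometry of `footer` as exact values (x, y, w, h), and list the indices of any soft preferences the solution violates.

1. footer.x = 68  [main.left = footer.left]
2. footer.w = 176  [main.w = footer.w]
3. footer.y = 87  [footer.top = 87]
4. footer.h = 42  [footer.h = 42]

footer = (x=68, y=87, w=176, h=42)
violated soft preferences: 23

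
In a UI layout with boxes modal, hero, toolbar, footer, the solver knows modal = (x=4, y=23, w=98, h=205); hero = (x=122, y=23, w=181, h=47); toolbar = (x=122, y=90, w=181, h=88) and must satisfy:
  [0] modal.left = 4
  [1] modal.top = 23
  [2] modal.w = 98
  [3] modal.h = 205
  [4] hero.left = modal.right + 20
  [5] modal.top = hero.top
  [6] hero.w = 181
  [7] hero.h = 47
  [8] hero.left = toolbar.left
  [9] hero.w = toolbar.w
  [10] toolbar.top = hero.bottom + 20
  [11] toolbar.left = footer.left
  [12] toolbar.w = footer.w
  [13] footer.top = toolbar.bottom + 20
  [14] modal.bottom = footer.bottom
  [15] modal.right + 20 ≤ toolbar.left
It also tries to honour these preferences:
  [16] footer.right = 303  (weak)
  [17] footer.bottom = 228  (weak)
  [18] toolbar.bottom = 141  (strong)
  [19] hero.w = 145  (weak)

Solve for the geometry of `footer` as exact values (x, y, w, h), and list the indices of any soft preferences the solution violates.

1. footer.x = 122  [toolbar.left = footer.left]
2. footer.w = 181  [toolbar.w = footer.w]
3. footer.y = 198  [footer.top = toolbar.bottom + 20]
4. footer.h = 30  [modal.bottom = footer.bottom]

footer = (x=122, y=198, w=181, h=30)
violated soft preferences: 18, 19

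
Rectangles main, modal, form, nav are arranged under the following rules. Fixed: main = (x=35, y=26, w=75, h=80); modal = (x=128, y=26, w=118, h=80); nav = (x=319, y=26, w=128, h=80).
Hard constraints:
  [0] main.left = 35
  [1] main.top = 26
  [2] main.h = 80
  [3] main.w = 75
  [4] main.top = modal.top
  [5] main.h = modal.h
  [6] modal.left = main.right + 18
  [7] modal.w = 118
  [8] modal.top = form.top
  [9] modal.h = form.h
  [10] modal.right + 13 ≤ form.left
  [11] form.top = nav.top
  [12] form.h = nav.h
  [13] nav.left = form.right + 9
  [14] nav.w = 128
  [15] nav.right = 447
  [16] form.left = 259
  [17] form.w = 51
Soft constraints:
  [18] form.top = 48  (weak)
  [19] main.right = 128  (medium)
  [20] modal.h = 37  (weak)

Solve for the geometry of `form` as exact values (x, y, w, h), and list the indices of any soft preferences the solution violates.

1. form.y = 26  [modal.top = form.top]
2. form.h = 80  [modal.h = form.h]
3. form.x = 259  [form.left = 259]
4. form.w = 51  [form.w = 51]

form = (x=259, y=26, w=51, h=80)
violated soft preferences: 18, 19, 20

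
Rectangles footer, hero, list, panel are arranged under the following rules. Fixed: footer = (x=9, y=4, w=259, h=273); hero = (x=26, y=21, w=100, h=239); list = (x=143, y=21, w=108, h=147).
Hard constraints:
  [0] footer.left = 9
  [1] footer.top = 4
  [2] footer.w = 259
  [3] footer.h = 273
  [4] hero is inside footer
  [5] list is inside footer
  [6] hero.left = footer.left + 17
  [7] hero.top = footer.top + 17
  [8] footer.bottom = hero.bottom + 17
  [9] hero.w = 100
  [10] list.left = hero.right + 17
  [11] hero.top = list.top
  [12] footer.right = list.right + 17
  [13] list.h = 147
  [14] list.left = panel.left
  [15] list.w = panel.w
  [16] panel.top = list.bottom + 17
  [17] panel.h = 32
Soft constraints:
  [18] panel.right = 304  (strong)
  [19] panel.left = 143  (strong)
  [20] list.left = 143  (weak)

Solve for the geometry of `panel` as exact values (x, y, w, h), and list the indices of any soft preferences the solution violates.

panel = (x=143, y=185, w=108, h=32)
violated soft preferences: 18

1. panel.x = 143  [list.left = panel.left]
2. panel.w = 108  [list.w = panel.w]
3. panel.y = 185  [panel.top = list.bottom + 17]
4. panel.h = 32  [panel.h = 32]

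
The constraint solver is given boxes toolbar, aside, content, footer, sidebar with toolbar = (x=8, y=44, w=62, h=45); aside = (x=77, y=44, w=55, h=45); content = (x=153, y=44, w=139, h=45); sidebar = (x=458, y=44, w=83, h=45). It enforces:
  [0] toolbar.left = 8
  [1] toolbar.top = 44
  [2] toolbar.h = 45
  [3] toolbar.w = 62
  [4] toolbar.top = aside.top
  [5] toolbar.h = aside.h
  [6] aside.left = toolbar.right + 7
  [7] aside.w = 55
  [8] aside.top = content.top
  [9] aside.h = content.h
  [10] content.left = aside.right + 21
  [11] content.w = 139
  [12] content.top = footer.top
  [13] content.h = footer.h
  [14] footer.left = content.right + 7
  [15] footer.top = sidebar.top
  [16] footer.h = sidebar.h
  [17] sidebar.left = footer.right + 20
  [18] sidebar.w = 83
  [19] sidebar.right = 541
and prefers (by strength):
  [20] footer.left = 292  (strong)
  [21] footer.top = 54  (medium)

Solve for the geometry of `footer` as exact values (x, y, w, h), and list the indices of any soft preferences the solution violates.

1. footer.y = 44  [content.top = footer.top]
2. footer.h = 45  [content.h = footer.h]
3. footer.x = 299  [footer.left = content.right + 7]
4. footer.w = 139  [sidebar.left = footer.right + 20]

footer = (x=299, y=44, w=139, h=45)
violated soft preferences: 20, 21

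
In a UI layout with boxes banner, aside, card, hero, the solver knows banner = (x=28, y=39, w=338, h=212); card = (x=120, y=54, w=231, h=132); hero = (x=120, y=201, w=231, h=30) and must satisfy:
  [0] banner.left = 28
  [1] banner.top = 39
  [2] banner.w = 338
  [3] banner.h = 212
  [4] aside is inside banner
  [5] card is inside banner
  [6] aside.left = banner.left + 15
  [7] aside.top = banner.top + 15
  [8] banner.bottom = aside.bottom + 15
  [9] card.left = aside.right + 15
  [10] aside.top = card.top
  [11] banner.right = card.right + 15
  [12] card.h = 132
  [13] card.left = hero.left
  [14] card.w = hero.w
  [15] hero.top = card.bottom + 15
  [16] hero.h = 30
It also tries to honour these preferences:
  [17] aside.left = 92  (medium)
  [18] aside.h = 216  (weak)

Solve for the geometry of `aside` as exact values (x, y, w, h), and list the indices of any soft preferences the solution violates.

1. aside.x = 43  [aside.left = banner.left + 15]
2. aside.y = 54  [aside.top = banner.top + 15]
3. aside.h = 182  [banner.bottom = aside.bottom + 15]
4. aside.w = 62  [card.left = aside.right + 15]

aside = (x=43, y=54, w=62, h=182)
violated soft preferences: 17, 18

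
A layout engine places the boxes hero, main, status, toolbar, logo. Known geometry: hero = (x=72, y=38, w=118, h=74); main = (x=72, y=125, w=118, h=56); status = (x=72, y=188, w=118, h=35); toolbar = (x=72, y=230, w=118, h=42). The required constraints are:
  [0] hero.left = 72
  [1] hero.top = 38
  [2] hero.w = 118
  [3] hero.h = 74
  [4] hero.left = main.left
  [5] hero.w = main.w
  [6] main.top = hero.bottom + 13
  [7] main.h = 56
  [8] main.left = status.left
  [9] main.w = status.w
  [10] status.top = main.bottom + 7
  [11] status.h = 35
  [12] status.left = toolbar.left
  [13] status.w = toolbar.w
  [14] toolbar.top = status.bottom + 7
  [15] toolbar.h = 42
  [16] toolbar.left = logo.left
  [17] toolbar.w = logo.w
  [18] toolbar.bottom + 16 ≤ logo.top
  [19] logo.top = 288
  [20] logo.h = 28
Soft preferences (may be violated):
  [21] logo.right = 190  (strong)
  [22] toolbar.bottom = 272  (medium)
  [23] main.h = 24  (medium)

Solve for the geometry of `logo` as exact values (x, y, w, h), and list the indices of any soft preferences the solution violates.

logo = (x=72, y=288, w=118, h=28)
violated soft preferences: 23

1. logo.x = 72  [toolbar.left = logo.left]
2. logo.w = 118  [toolbar.w = logo.w]
3. logo.y = 288  [logo.top = 288]
4. logo.h = 28  [logo.h = 28]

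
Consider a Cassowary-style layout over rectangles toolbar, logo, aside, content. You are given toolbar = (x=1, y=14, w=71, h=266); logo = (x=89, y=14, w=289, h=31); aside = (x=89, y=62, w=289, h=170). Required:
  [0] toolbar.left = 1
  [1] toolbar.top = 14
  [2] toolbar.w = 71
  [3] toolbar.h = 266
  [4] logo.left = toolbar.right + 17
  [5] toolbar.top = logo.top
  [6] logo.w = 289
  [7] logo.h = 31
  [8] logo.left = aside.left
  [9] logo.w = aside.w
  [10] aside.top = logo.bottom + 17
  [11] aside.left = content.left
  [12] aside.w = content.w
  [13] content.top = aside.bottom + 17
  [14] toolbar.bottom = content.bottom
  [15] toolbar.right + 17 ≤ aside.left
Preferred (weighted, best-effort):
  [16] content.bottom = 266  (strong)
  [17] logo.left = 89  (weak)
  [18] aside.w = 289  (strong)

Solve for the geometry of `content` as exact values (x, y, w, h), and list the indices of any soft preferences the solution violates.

1. content.x = 89  [aside.left = content.left]
2. content.w = 289  [aside.w = content.w]
3. content.y = 249  [content.top = aside.bottom + 17]
4. content.h = 31  [toolbar.bottom = content.bottom]

content = (x=89, y=249, w=289, h=31)
violated soft preferences: 16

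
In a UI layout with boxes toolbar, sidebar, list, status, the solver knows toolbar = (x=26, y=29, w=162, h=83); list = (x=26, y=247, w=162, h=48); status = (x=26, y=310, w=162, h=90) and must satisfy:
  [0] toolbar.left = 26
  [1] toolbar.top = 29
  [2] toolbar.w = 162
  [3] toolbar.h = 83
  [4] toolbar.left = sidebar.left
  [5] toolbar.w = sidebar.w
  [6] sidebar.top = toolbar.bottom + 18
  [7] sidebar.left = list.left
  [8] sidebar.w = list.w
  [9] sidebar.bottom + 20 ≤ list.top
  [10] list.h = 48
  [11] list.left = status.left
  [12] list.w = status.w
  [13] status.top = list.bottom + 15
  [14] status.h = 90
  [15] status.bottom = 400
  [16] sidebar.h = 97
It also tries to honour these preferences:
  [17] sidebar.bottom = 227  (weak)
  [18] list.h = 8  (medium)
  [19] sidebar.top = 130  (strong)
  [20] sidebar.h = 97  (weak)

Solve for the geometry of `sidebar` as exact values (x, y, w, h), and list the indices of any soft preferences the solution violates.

sidebar = (x=26, y=130, w=162, h=97)
violated soft preferences: 18

1. sidebar.x = 26  [toolbar.left = sidebar.left]
2. sidebar.w = 162  [toolbar.w = sidebar.w]
3. sidebar.y = 130  [sidebar.top = toolbar.bottom + 18]
4. sidebar.h = 97  [sidebar.h = 97]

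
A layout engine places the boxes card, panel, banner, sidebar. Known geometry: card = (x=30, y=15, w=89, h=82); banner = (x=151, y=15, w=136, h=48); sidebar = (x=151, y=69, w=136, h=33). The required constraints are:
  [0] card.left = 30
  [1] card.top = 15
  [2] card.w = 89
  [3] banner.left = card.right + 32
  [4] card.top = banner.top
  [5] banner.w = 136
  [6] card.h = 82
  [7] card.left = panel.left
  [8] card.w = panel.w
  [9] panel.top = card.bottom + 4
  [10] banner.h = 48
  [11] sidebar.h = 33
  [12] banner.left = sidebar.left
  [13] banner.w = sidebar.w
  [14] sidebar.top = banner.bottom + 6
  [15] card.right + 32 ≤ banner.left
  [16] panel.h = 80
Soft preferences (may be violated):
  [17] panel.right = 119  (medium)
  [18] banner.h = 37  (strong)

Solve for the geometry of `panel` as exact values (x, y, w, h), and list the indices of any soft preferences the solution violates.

panel = (x=30, y=101, w=89, h=80)
violated soft preferences: 18

1. panel.x = 30  [card.left = panel.left]
2. panel.w = 89  [card.w = panel.w]
3. panel.y = 101  [panel.top = card.bottom + 4]
4. panel.h = 80  [panel.h = 80]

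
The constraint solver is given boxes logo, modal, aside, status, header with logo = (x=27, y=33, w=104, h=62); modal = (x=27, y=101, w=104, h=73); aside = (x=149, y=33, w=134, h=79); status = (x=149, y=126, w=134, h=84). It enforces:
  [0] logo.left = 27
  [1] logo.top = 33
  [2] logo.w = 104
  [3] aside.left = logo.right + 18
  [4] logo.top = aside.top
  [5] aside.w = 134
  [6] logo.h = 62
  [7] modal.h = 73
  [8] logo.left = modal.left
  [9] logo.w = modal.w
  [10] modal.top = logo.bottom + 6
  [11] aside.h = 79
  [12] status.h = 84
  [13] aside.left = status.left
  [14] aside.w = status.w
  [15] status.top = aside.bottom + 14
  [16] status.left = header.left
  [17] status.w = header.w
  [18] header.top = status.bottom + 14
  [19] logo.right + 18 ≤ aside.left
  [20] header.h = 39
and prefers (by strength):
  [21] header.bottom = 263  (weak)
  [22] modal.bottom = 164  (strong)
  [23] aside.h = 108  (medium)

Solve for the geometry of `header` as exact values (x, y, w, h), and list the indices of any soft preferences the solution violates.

1. header.x = 149  [status.left = header.left]
2. header.w = 134  [status.w = header.w]
3. header.y = 224  [header.top = status.bottom + 14]
4. header.h = 39  [header.h = 39]

header = (x=149, y=224, w=134, h=39)
violated soft preferences: 22, 23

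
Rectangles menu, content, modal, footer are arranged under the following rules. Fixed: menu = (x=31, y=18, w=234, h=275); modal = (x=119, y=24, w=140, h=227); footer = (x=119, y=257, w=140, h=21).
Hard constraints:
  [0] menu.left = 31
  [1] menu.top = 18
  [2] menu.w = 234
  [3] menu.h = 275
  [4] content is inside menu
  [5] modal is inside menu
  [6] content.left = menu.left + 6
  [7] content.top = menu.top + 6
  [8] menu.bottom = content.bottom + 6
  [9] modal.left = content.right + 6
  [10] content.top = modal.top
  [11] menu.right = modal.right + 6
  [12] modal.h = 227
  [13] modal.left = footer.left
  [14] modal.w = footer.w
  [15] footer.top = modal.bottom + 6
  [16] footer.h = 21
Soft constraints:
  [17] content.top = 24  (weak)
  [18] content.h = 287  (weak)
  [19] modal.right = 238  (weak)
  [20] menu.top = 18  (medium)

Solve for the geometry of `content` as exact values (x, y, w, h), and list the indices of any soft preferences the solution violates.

content = (x=37, y=24, w=76, h=263)
violated soft preferences: 18, 19

1. content.x = 37  [content.left = menu.left + 6]
2. content.y = 24  [content.top = menu.top + 6]
3. content.h = 263  [menu.bottom = content.bottom + 6]
4. content.w = 76  [modal.left = content.right + 6]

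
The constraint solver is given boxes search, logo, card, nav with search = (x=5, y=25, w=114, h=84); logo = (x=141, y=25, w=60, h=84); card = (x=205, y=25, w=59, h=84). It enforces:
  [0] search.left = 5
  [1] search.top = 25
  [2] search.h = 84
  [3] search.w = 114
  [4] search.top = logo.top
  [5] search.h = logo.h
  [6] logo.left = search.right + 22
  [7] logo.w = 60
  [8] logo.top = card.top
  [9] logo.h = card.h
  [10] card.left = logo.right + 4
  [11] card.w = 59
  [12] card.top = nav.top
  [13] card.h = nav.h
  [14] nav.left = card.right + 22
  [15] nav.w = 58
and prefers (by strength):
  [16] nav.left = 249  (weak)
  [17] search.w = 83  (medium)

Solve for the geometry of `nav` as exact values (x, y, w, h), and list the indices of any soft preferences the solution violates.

nav = (x=286, y=25, w=58, h=84)
violated soft preferences: 16, 17

1. nav.y = 25  [card.top = nav.top]
2. nav.h = 84  [card.h = nav.h]
3. nav.x = 286  [nav.left = card.right + 22]
4. nav.w = 58  [nav.w = 58]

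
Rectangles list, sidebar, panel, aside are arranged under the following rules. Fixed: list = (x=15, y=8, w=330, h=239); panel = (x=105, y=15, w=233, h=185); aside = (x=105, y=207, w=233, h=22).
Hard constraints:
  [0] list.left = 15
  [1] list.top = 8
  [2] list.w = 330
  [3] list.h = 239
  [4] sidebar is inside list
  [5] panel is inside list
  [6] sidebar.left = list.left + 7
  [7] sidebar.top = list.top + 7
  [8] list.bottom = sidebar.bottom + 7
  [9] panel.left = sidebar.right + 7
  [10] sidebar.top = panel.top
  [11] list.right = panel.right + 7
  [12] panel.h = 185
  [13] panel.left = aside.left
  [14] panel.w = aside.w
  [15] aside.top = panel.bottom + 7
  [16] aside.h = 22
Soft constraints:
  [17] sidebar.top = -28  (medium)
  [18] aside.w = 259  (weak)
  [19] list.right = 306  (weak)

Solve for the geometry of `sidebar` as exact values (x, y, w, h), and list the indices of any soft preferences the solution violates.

sidebar = (x=22, y=15, w=76, h=225)
violated soft preferences: 17, 18, 19

1. sidebar.x = 22  [sidebar.left = list.left + 7]
2. sidebar.y = 15  [sidebar.top = list.top + 7]
3. sidebar.h = 225  [list.bottom = sidebar.bottom + 7]
4. sidebar.w = 76  [panel.left = sidebar.right + 7]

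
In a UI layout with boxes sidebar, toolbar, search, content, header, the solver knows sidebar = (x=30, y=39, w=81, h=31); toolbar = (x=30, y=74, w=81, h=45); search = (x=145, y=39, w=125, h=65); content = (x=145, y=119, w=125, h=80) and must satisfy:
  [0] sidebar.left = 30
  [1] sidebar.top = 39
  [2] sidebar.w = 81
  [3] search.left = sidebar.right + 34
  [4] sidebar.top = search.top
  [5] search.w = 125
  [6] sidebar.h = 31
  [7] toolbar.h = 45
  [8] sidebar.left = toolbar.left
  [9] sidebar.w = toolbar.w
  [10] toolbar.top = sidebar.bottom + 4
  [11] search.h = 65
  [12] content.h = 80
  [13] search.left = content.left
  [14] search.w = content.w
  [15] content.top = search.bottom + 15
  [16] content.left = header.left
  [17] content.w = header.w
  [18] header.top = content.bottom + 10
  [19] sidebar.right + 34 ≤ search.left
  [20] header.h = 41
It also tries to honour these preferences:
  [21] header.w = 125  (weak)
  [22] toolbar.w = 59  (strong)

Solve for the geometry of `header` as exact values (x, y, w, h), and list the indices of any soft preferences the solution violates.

header = (x=145, y=209, w=125, h=41)
violated soft preferences: 22

1. header.x = 145  [content.left = header.left]
2. header.w = 125  [content.w = header.w]
3. header.y = 209  [header.top = content.bottom + 10]
4. header.h = 41  [header.h = 41]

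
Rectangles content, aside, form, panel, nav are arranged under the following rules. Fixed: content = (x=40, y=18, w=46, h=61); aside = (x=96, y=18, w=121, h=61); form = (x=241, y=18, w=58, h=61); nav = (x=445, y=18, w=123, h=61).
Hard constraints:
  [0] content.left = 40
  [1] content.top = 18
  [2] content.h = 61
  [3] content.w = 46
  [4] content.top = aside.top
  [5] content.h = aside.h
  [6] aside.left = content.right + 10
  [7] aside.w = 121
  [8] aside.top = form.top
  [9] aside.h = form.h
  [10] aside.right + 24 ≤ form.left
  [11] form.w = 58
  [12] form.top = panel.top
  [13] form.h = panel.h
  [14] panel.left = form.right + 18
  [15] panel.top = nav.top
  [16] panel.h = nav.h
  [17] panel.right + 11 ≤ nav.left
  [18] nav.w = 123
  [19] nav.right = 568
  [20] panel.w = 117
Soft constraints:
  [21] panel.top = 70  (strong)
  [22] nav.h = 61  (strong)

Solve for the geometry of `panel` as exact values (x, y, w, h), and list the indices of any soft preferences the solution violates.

panel = (x=317, y=18, w=117, h=61)
violated soft preferences: 21

1. panel.y = 18  [form.top = panel.top]
2. panel.h = 61  [form.h = panel.h]
3. panel.x = 317  [panel.left = form.right + 18]
4. panel.w = 117  [panel.w = 117]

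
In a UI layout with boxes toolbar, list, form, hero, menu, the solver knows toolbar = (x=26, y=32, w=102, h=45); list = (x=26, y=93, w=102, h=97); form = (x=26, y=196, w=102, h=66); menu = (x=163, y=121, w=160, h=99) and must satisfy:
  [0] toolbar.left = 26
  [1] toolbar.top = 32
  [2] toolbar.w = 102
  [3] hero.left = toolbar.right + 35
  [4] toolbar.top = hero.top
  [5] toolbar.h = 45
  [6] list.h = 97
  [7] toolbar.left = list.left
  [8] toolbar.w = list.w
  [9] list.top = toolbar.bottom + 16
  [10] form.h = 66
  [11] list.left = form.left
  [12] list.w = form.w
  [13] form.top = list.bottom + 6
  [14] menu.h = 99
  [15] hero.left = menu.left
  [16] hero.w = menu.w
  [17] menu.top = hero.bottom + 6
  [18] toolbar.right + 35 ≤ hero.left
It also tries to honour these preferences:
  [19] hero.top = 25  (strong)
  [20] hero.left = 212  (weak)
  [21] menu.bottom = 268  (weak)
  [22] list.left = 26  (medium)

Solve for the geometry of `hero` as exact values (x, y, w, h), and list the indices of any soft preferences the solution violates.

1. hero.x = 163  [hero.left = toolbar.right + 35]
2. hero.y = 32  [toolbar.top = hero.top]
3. hero.w = 160  [hero.w = menu.w]
4. hero.h = 83  [menu.top = hero.bottom + 6]

hero = (x=163, y=32, w=160, h=83)
violated soft preferences: 19, 20, 21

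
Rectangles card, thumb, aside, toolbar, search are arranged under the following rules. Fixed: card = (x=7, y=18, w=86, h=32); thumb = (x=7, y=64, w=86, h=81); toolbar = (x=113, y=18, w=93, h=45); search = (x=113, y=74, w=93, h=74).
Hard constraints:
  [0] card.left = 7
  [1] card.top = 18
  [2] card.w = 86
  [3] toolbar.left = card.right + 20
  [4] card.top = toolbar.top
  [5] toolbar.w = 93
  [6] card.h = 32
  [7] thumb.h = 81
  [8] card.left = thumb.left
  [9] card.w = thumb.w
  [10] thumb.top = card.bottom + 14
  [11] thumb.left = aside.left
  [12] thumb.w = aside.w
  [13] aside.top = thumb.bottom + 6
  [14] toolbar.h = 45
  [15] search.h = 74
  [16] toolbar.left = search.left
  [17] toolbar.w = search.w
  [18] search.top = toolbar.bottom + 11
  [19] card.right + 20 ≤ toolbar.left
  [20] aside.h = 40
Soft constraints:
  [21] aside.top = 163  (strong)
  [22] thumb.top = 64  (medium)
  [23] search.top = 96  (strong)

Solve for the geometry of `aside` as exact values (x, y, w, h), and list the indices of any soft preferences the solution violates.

1. aside.x = 7  [thumb.left = aside.left]
2. aside.w = 86  [thumb.w = aside.w]
3. aside.y = 151  [aside.top = thumb.bottom + 6]
4. aside.h = 40  [aside.h = 40]

aside = (x=7, y=151, w=86, h=40)
violated soft preferences: 21, 23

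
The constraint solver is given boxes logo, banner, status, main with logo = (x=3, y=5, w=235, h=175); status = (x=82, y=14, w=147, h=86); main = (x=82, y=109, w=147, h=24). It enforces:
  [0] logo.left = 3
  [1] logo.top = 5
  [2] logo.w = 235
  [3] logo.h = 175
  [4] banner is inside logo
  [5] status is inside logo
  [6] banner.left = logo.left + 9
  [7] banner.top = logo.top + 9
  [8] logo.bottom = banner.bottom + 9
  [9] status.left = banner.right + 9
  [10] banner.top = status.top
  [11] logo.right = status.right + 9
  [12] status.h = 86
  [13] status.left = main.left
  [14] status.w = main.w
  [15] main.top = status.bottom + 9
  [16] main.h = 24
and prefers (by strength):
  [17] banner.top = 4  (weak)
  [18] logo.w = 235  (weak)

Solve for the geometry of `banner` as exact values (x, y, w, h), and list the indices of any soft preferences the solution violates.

banner = (x=12, y=14, w=61, h=157)
violated soft preferences: 17

1. banner.x = 12  [banner.left = logo.left + 9]
2. banner.y = 14  [banner.top = logo.top + 9]
3. banner.h = 157  [logo.bottom = banner.bottom + 9]
4. banner.w = 61  [status.left = banner.right + 9]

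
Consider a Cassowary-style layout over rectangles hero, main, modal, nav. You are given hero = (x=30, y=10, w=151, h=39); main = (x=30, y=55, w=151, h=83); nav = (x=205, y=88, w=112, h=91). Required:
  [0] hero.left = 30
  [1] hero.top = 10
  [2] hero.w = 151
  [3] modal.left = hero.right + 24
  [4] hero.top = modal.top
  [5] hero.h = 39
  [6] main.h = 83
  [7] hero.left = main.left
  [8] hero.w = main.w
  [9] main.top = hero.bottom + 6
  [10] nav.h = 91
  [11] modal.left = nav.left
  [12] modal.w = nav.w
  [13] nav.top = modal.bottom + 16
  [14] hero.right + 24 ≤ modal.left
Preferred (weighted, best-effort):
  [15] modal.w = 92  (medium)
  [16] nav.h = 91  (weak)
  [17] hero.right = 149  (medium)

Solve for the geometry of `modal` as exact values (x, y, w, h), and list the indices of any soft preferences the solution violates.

1. modal.x = 205  [modal.left = hero.right + 24]
2. modal.y = 10  [hero.top = modal.top]
3. modal.w = 112  [modal.w = nav.w]
4. modal.h = 62  [nav.top = modal.bottom + 16]

modal = (x=205, y=10, w=112, h=62)
violated soft preferences: 15, 17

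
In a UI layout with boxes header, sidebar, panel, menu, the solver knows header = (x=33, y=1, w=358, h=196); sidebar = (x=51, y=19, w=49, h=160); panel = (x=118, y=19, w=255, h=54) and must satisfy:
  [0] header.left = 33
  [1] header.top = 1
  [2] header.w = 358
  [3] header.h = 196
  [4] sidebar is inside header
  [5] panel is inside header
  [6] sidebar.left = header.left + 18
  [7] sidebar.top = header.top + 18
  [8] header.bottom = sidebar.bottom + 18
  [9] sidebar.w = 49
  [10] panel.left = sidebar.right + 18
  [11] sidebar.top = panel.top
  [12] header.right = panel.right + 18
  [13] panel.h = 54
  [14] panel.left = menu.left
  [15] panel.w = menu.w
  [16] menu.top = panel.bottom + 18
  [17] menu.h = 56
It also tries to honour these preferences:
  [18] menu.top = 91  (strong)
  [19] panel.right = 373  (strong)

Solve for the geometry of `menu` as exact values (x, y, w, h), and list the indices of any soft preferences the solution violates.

1. menu.x = 118  [panel.left = menu.left]
2. menu.w = 255  [panel.w = menu.w]
3. menu.y = 91  [menu.top = panel.bottom + 18]
4. menu.h = 56  [menu.h = 56]

menu = (x=118, y=91, w=255, h=56)
violated soft preferences: none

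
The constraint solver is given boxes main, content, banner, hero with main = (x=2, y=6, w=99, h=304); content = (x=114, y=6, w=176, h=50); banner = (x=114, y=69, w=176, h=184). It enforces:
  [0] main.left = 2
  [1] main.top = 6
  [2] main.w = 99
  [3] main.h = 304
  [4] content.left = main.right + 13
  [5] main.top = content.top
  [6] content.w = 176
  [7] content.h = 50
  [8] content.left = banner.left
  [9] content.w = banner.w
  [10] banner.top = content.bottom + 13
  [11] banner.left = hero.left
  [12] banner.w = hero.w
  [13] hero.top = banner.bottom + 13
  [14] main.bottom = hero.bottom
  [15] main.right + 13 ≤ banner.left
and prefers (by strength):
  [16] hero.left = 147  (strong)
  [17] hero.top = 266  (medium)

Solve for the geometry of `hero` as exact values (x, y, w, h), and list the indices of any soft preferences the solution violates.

1. hero.x = 114  [banner.left = hero.left]
2. hero.w = 176  [banner.w = hero.w]
3. hero.y = 266  [hero.top = banner.bottom + 13]
4. hero.h = 44  [main.bottom = hero.bottom]

hero = (x=114, y=266, w=176, h=44)
violated soft preferences: 16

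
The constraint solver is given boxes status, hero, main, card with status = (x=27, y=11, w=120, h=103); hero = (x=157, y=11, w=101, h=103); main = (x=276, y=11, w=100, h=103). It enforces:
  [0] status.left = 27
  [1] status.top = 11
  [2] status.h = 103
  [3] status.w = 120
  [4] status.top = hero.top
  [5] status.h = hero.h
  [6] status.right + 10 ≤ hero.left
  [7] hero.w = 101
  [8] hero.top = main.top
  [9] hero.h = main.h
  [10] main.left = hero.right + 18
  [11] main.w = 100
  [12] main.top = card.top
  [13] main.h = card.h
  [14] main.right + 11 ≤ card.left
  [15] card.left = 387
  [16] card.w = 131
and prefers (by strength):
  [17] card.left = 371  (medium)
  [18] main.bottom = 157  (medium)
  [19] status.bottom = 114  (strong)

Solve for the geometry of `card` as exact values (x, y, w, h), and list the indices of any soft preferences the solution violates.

card = (x=387, y=11, w=131, h=103)
violated soft preferences: 17, 18

1. card.y = 11  [main.top = card.top]
2. card.h = 103  [main.h = card.h]
3. card.x = 387  [card.left = 387]
4. card.w = 131  [card.w = 131]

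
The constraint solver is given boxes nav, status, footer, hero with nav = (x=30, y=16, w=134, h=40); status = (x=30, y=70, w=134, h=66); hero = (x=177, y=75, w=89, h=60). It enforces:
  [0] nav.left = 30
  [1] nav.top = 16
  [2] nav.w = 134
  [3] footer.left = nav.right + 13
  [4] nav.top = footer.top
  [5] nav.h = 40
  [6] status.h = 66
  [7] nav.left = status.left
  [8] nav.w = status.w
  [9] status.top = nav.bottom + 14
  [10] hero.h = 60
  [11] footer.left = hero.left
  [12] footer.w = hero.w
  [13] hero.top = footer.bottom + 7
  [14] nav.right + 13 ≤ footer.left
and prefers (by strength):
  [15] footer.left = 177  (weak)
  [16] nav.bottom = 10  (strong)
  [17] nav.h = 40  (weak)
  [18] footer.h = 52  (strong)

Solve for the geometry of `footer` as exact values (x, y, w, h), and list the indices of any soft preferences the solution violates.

1. footer.x = 177  [footer.left = nav.right + 13]
2. footer.y = 16  [nav.top = footer.top]
3. footer.w = 89  [footer.w = hero.w]
4. footer.h = 52  [hero.top = footer.bottom + 7]

footer = (x=177, y=16, w=89, h=52)
violated soft preferences: 16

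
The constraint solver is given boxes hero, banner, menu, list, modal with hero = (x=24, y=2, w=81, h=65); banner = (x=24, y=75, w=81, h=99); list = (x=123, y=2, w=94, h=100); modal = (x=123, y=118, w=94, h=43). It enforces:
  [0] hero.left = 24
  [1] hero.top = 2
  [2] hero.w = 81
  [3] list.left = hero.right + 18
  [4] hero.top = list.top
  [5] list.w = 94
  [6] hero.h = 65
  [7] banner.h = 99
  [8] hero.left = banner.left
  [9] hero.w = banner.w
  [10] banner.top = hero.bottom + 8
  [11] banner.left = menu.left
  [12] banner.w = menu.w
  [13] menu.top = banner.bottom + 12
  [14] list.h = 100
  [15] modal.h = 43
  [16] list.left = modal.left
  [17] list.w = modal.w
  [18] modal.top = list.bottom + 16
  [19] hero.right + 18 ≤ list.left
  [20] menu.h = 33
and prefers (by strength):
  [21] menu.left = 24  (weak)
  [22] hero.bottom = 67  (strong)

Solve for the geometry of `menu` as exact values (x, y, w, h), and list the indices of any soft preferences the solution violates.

menu = (x=24, y=186, w=81, h=33)
violated soft preferences: none

1. menu.x = 24  [banner.left = menu.left]
2. menu.w = 81  [banner.w = menu.w]
3. menu.y = 186  [menu.top = banner.bottom + 12]
4. menu.h = 33  [menu.h = 33]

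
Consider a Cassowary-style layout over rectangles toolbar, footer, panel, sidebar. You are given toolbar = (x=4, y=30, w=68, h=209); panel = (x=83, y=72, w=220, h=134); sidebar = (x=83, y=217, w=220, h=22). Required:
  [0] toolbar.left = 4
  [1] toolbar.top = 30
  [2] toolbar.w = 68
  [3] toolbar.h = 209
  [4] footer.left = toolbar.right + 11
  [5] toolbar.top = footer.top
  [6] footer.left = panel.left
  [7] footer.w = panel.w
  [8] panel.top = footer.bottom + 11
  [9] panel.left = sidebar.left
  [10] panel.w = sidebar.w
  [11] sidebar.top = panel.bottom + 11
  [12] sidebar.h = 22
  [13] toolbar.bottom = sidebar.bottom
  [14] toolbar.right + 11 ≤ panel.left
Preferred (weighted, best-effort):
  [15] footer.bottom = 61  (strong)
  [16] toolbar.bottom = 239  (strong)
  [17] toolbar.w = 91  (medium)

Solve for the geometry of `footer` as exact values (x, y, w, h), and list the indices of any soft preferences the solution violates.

footer = (x=83, y=30, w=220, h=31)
violated soft preferences: 17

1. footer.x = 83  [footer.left = toolbar.right + 11]
2. footer.y = 30  [toolbar.top = footer.top]
3. footer.w = 220  [footer.w = panel.w]
4. footer.h = 31  [panel.top = footer.bottom + 11]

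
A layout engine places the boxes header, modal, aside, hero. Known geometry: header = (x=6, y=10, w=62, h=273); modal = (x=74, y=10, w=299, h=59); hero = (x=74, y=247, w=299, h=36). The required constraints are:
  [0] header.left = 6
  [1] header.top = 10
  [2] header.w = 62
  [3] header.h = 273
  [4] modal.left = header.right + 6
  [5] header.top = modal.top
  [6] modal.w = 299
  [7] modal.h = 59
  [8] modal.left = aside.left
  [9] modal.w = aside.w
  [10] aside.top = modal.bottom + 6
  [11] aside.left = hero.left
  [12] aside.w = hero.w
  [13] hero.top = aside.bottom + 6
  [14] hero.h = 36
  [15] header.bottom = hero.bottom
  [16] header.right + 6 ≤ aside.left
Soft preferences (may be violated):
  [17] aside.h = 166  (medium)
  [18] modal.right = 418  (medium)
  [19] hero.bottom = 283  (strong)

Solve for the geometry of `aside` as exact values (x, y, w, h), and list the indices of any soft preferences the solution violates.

1. aside.x = 74  [modal.left = aside.left]
2. aside.w = 299  [modal.w = aside.w]
3. aside.y = 75  [aside.top = modal.bottom + 6]
4. aside.h = 166  [hero.top = aside.bottom + 6]

aside = (x=74, y=75, w=299, h=166)
violated soft preferences: 18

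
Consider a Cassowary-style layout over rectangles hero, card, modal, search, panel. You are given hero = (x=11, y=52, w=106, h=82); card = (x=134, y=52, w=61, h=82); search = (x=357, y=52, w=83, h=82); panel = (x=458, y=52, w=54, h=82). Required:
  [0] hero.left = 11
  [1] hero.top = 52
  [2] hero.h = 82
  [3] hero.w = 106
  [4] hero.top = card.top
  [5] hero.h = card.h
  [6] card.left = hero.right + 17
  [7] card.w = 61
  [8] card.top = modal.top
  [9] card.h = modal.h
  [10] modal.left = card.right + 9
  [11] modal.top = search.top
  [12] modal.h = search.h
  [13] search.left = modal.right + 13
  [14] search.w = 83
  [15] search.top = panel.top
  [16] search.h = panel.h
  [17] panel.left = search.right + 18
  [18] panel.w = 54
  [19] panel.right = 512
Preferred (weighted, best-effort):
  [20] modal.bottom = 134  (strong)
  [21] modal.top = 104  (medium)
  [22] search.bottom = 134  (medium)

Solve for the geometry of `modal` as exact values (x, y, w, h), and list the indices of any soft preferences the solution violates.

modal = (x=204, y=52, w=140, h=82)
violated soft preferences: 21

1. modal.y = 52  [card.top = modal.top]
2. modal.h = 82  [card.h = modal.h]
3. modal.x = 204  [modal.left = card.right + 9]
4. modal.w = 140  [search.left = modal.right + 13]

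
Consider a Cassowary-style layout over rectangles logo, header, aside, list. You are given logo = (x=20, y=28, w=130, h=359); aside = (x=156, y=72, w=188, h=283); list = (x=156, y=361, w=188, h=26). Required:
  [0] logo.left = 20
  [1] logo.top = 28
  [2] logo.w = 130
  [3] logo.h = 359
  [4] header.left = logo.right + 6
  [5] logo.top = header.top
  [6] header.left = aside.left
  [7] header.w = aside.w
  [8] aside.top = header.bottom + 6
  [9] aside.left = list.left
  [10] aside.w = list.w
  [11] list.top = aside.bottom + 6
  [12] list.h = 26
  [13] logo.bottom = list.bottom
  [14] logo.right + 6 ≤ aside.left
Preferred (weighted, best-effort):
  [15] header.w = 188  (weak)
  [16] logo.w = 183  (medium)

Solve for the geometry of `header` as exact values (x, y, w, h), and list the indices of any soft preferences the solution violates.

header = (x=156, y=28, w=188, h=38)
violated soft preferences: 16

1. header.x = 156  [header.left = logo.right + 6]
2. header.y = 28  [logo.top = header.top]
3. header.w = 188  [header.w = aside.w]
4. header.h = 38  [aside.top = header.bottom + 6]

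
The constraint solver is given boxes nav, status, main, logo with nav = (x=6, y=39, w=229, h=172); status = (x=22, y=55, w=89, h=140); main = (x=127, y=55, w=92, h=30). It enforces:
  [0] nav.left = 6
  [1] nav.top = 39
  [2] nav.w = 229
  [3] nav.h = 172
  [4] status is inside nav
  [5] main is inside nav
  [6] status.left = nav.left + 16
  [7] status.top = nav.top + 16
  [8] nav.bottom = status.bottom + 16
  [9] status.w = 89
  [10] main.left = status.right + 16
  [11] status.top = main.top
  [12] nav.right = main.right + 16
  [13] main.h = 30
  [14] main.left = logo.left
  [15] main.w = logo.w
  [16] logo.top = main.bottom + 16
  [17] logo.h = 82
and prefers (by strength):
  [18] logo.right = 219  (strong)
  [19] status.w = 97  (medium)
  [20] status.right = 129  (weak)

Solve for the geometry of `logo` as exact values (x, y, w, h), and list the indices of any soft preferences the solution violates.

logo = (x=127, y=101, w=92, h=82)
violated soft preferences: 19, 20

1. logo.x = 127  [main.left = logo.left]
2. logo.w = 92  [main.w = logo.w]
3. logo.y = 101  [logo.top = main.bottom + 16]
4. logo.h = 82  [logo.h = 82]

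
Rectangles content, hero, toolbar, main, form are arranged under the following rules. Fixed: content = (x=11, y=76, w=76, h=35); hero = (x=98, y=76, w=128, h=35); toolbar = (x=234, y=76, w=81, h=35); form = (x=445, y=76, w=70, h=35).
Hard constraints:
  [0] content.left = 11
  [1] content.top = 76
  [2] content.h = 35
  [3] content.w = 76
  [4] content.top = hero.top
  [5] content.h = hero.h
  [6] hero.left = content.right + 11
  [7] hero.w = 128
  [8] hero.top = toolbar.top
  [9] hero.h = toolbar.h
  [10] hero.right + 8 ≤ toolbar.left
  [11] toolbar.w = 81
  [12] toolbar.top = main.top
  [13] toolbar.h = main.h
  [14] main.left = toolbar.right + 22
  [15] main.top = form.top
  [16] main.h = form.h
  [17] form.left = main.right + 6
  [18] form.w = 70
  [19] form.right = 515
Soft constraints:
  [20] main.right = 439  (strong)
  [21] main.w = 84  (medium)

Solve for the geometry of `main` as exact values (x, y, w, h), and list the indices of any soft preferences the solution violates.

main = (x=337, y=76, w=102, h=35)
violated soft preferences: 21

1. main.y = 76  [toolbar.top = main.top]
2. main.h = 35  [toolbar.h = main.h]
3. main.x = 337  [main.left = toolbar.right + 22]
4. main.w = 102  [form.left = main.right + 6]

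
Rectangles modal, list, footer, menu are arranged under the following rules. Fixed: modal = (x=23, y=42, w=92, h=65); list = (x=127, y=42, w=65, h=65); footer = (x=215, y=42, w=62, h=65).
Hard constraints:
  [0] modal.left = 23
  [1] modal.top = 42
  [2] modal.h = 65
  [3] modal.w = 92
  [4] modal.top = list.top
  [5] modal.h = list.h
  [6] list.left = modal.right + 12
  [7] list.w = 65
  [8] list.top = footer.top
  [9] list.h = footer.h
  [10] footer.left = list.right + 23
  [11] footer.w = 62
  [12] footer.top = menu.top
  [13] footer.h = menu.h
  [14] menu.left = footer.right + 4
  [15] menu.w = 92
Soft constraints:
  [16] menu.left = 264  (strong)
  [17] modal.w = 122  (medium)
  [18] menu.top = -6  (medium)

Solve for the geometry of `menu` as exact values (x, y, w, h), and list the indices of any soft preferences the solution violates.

1. menu.y = 42  [footer.top = menu.top]
2. menu.h = 65  [footer.h = menu.h]
3. menu.x = 281  [menu.left = footer.right + 4]
4. menu.w = 92  [menu.w = 92]

menu = (x=281, y=42, w=92, h=65)
violated soft preferences: 16, 17, 18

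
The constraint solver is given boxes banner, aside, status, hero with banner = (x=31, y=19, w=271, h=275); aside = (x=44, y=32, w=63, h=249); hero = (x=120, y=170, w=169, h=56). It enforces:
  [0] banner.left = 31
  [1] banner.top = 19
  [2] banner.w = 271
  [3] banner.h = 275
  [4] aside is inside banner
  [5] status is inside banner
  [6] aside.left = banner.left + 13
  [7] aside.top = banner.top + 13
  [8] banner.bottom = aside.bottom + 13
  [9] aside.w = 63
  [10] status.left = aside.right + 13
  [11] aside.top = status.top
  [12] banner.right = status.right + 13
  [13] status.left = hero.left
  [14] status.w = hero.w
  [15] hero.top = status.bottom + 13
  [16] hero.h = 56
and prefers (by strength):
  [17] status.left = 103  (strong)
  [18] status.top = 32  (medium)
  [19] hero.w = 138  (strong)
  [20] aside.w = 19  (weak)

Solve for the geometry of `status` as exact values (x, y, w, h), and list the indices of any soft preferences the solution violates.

1. status.x = 120  [status.left = aside.right + 13]
2. status.y = 32  [aside.top = status.top]
3. status.w = 169  [banner.right = status.right + 13]
4. status.h = 125  [hero.top = status.bottom + 13]

status = (x=120, y=32, w=169, h=125)
violated soft preferences: 17, 19, 20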